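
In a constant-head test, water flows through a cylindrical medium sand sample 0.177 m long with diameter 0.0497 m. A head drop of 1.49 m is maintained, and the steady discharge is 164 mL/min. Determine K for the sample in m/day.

14.5

Cross-sectional area A = π·(d/2)² = π × (0.0497/2)² = 0.001940 m².
Convert discharge: 164 mL/min = 2.733e-06 m³/s.
Darcy's law rearranged: K = Q·L / (A·Δh) = 2.733e-06 × 0.177 / (0.001940 × 1.49) = 0.0001674 m/s = 14.46 m/day.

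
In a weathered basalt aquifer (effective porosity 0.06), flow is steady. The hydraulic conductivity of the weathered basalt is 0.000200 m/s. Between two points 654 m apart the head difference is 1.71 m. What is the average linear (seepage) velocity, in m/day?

Convert K: 0.000200 m/s × 86400 = 17.28 m/day.
Hydraulic gradient i = Δh / L = 1.71 / 654 = 0.002615.
Darcy flux q = K · i = 17.28 × 0.002615 = 0.04518 m/day.
Seepage velocity v = q / n_e = 0.04518 / 0.06 = 0.7530 m/day.

0.753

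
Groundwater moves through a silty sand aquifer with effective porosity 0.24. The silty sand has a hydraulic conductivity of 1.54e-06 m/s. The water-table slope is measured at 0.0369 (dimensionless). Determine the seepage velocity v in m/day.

0.0205

Convert K: 1.54e-06 m/s × 86400 = 0.1331 m/day.
Hydraulic gradient i = 0.0369.
Darcy flux q = K · i = 0.1331 × 0.03690 = 0.004910 m/day.
Seepage velocity v = q / n_e = 0.004910 / 0.24 = 0.02046 m/day.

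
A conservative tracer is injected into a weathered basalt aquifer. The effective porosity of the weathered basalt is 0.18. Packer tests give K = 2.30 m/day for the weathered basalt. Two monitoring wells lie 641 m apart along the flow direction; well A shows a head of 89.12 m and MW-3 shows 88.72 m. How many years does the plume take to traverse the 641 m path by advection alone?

220

Hydraulic gradient i = (89.12 − 88.72) / 641 = 0.4 / 641 = 0.0006240.
Darcy flux q = K · i = 2.300 × 0.0006240 = 0.001435 m/day.
Seepage velocity v = q / n_e = 0.001435 / 0.18 = 0.007974 m/day.
Travel time t = L / v = 641 / 0.007974 = 80390 days = 220.1 years.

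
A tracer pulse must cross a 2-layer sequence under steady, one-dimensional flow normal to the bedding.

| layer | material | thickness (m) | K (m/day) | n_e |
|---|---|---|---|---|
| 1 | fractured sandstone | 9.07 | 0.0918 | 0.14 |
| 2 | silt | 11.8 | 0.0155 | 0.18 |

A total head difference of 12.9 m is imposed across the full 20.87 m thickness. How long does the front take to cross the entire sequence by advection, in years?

0.620

With flow normal to the layers, continuity requires the same specific discharge q through every layer.
Σ(b_i/K_i) = 9.07/0.0918 + 11.8/0.0155 = 860.1 d.
q = Δh / Σ(b_i/K_i) = 12.9 / 860.1 = 0.01500 m/day.
In each layer the seepage velocity is v_i = q/n_i, so the layer transit time is t_i = b_i·n_i / q:
  layer 1 (fractured sandstone): t_1 = 9.07 × 0.14 / 0.01500 = 84.66 d
  layer 2 (silt): t_2 = 11.8 × 0.18 / 0.01500 = 141.6 d
Total t = Σ t_i = 226.3 days = 0.6195 years.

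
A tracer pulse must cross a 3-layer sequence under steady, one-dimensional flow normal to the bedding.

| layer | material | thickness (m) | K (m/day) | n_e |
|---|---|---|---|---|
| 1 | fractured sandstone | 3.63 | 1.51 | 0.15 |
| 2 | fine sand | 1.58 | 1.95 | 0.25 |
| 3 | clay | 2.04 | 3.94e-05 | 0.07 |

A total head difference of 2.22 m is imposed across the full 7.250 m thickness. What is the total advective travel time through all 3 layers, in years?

69.1

With flow normal to the layers, continuity requires the same specific discharge q through every layer.
Σ(b_i/K_i) = 3.63/1.51 + 1.58/1.95 + 2.04/3.94e-05 = 51780 d.
q = Δh / Σ(b_i/K_i) = 2.22 / 51780 = 4.287e-05 m/day.
In each layer the seepage velocity is v_i = q/n_i, so the layer transit time is t_i = b_i·n_i / q:
  layer 1 (fractured sandstone): t_1 = 3.63 × 0.15 / 4.287e-05 = 12700 d
  layer 2 (fine sand): t_2 = 1.58 × 0.25 / 4.287e-05 = 9213 d
  layer 3 (clay): t_3 = 2.04 × 0.07 / 4.287e-05 = 3331 d
Total t = Σ t_i = 25244 days = 69.11 years.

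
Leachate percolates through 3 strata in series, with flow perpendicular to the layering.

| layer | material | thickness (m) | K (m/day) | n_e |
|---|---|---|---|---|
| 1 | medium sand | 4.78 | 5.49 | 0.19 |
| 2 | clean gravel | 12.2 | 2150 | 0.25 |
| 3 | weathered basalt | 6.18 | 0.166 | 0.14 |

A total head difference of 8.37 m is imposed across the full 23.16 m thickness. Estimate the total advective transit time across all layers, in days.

With flow normal to the layers, continuity requires the same specific discharge q through every layer.
Σ(b_i/K_i) = 4.78/5.49 + 12.2/2150 + 6.18/0.166 = 38.11 d.
q = Δh / Σ(b_i/K_i) = 8.37 / 38.11 = 0.2197 m/day.
In each layer the seepage velocity is v_i = q/n_i, so the layer transit time is t_i = b_i·n_i / q:
  layer 1 (medium sand): t_1 = 4.78 × 0.19 / 0.2197 = 4.135 d
  layer 2 (clean gravel): t_2 = 12.2 × 0.25 / 0.2197 = 13.89 d
  layer 3 (weathered basalt): t_3 = 6.18 × 0.14 / 0.2197 = 3.939 d
Total t = Σ t_i = 21.96 days.

22.0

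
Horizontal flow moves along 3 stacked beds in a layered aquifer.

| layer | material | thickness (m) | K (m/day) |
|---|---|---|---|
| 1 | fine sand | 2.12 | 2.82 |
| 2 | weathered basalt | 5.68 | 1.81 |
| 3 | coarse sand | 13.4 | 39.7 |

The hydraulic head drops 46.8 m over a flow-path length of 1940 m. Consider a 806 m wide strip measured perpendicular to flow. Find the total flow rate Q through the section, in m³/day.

Flow is parallel to layering, so each bed carries its own Darcy discharge and the transmissivities add.
Σ(K_i·b_i) = 2.82×2.12 + 1.81×5.68 + 39.7×13.4 = 548.2 m²/day.
Hydraulic gradient i = Δh / L = 46.8 / 1940 = 0.02412.
Q = Σ(K_i·b_i) · W · i = 548.2 × 806 × 0.02412 = 10660 m³/day.

10700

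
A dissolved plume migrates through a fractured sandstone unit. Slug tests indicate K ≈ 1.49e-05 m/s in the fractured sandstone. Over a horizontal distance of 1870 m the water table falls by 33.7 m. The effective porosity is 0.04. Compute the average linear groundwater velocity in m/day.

Convert K: 1.49e-05 m/s × 86400 = 1.287 m/day.
Hydraulic gradient i = Δh / L = 33.7 / 1870 = 0.01802.
Darcy flux q = K · i = 1.287 × 0.01802 = 0.02320 m/day.
Seepage velocity v = q / n_e = 0.02320 / 0.04 = 0.5800 m/day.

0.580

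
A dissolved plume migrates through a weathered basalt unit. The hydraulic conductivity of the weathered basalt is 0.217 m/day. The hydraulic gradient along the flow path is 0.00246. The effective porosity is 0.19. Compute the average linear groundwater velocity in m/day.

0.00281

Hydraulic gradient i = 0.00246.
Darcy flux q = K · i = 0.2170 × 0.002460 = 0.0005338 m/day.
Seepage velocity v = q / n_e = 0.0005338 / 0.19 = 0.002810 m/day.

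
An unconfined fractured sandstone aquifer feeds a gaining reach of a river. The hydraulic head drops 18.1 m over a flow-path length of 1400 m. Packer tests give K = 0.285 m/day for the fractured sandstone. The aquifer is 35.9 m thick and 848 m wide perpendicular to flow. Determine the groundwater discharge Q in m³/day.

112

Cross-sectional area A = 848 × 35.9 = 30443 m².
Hydraulic gradient i = Δh / L = 18.1 / 1400 = 0.01293.
Darcy's law: Q = K · A · i = 0.2850 × 30443 × 0.01293 = 112.2 m³/day.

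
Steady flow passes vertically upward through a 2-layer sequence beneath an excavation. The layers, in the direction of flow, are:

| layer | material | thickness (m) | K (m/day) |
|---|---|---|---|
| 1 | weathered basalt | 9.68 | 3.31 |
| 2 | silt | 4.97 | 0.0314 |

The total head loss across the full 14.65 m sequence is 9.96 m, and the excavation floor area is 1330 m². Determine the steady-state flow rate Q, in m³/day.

82.2

Flow is perpendicular to layering, so the layers act in series and the equivalent K is the thickness-weighted harmonic mean.
Total thickness L = 9.68 + 4.97 = 14.65 m.
Σ(b_i/K_i) = 9.68/3.31 + 4.97/0.0314 = 161.2 d.
K_eq = L / Σ(b_i/K_i) = 14.65 / 161.2 = 0.09088 m/day.
Q = K_eq · A · (Δh/L) = 0.09088 × 1330 × (9.96/14.65) = 82.17 m³/day.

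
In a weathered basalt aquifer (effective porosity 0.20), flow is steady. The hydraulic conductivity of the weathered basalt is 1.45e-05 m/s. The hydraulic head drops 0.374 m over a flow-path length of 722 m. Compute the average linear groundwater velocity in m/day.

Convert K: 1.45e-05 m/s × 86400 = 1.253 m/day.
Hydraulic gradient i = Δh / L = 0.374 / 722 = 0.0005180.
Darcy flux q = K · i = 1.253 × 0.0005180 = 0.0006490 m/day.
Seepage velocity v = q / n_e = 0.0006490 / 0.20 = 0.003245 m/day.

0.00324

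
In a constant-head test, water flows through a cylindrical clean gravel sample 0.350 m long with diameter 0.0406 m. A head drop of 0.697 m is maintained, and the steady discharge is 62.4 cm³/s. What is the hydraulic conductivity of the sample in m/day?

Cross-sectional area A = π·(d/2)² = π × (0.0406/2)² = 0.001295 m².
Convert discharge: 62.4 cm³/s = 6.240e-05 m³/s.
Darcy's law rearranged: K = Q·L / (A·Δh) = 6.240e-05 × 0.350 / (0.001295 × 0.697) = 0.02420 m/s = 2091 m/day.

2090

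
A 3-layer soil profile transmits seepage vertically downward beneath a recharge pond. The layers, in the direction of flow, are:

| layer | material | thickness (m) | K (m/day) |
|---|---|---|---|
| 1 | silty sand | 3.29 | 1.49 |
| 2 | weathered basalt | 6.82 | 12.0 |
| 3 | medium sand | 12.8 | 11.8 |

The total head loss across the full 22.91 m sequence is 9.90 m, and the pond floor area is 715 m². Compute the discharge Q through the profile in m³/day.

Flow is perpendicular to layering, so the layers act in series and the equivalent K is the thickness-weighted harmonic mean.
Total thickness L = 3.29 + 6.82 + 12.8 = 22.91 m.
Σ(b_i/K_i) = 3.29/1.49 + 6.82/12.0 + 12.8/11.8 = 3.861 d.
K_eq = L / Σ(b_i/K_i) = 22.91 / 3.861 = 5.933 m/day.
Q = K_eq · A · (Δh/L) = 5.933 × 715 × (9.90/22.91) = 1833 m³/day.

1830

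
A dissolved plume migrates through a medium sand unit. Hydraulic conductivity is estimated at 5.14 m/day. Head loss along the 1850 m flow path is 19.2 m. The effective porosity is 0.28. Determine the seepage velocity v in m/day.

Hydraulic gradient i = Δh / L = 19.2 / 1850 = 0.01038.
Darcy flux q = K · i = 5.140 × 0.01038 = 0.05334 m/day.
Seepage velocity v = q / n_e = 0.05334 / 0.28 = 0.1905 m/day.

0.191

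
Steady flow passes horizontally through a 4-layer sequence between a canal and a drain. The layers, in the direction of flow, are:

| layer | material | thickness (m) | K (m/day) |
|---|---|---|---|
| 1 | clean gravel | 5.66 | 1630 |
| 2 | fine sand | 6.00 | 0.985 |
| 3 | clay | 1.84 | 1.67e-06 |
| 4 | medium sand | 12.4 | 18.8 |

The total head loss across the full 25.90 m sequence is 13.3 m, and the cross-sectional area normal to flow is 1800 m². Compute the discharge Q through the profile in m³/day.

0.0217

Flow is perpendicular to layering, so the layers act in series and the equivalent K is the thickness-weighted harmonic mean.
Total thickness L = 5.66 + 6.00 + 1.84 + 12.4 = 25.90 m.
Σ(b_i/K_i) = 5.66/1630 + 6.00/0.985 + 1.84/1.67e-06 + 12.4/18.8 = 1.102e+06 d.
K_eq = L / Σ(b_i/K_i) = 25.90 / 1.102e+06 = 2.351e-05 m/day.
Q = K_eq · A · (Δh/L) = 2.351e-05 × 1800 × (13.3/25.90) = 0.02173 m³/day.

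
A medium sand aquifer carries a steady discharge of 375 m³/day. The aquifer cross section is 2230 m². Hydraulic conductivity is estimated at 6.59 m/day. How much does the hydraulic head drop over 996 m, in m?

25.4

From Q = K·A·i, i = Q / (K·A) = 375 / (6.590 × 2230) = 0.02552.
Head loss Δh = i · L = 0.02552 × 996 = 25.42 m.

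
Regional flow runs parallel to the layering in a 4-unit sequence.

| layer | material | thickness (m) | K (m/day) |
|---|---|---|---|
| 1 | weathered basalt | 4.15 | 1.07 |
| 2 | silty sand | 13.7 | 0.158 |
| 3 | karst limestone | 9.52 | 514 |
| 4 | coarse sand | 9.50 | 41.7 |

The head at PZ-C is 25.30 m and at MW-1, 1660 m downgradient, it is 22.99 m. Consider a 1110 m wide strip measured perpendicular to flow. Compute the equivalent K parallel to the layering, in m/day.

Flow is parallel to layering, so each bed carries its own Darcy discharge and the transmissivities add.
Σ(K_i·b_i) = 1.07×4.15 + 0.158×13.7 + 514×9.52 + 41.7×9.50 = 5296 m²/day.
Total thickness b = 36.87 m, so K_eq = Σ(K_i·b_i)/b = 143.6 m/day.

144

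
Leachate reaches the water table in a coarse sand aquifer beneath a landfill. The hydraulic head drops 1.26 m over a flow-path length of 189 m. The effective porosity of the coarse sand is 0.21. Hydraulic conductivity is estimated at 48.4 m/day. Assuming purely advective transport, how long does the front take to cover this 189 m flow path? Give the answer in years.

0.337

Hydraulic gradient i = Δh / L = 1.26 / 189 = 0.006667.
Darcy flux q = K · i = 48.40 × 0.006667 = 0.3227 m/day.
Seepage velocity v = q / n_e = 0.3227 / 0.21 = 1.537 m/day.
Travel time t = L / v = 189 / 1.537 = 123.0 days = 0.3368 years.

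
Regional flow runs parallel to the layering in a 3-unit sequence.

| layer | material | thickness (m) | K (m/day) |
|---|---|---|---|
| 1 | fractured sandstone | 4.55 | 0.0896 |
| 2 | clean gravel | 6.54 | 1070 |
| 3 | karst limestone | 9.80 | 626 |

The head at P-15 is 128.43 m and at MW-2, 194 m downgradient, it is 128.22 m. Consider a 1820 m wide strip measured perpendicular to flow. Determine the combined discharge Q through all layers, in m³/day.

Flow is parallel to layering, so each bed carries its own Darcy discharge and the transmissivities add.
Σ(K_i·b_i) = 0.0896×4.55 + 1070×6.54 + 626×9.80 = 13133 m²/day.
Hydraulic gradient i = (128.43 − 128.22) / 194 = 0.21 / 194 = 0.001082.
Q = Σ(K_i·b_i) · W · i = 13133 × 1820 × 0.001082 = 25873 m³/day.

25900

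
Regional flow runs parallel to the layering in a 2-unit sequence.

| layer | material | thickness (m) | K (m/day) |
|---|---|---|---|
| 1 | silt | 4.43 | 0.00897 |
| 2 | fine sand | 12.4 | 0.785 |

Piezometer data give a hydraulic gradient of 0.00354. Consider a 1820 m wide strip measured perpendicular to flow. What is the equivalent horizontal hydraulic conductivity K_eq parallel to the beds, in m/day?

Flow is parallel to layering, so each bed carries its own Darcy discharge and the transmissivities add.
Σ(K_i·b_i) = 0.00897×4.43 + 0.785×12.4 = 9.774 m²/day.
Total thickness b = 16.83 m, so K_eq = Σ(K_i·b_i)/b = 0.5807 m/day.

0.581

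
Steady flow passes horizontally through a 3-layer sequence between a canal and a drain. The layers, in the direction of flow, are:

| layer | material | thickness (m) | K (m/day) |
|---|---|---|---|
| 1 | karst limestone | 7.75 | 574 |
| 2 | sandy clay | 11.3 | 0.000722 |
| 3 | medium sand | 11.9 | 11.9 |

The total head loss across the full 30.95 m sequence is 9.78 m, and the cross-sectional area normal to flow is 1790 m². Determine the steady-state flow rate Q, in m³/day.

1.12

Flow is perpendicular to layering, so the layers act in series and the equivalent K is the thickness-weighted harmonic mean.
Total thickness L = 7.75 + 11.3 + 11.9 = 30.95 m.
Σ(b_i/K_i) = 7.75/574 + 11.3/0.000722 + 11.9/11.9 = 15652 d.
K_eq = L / Σ(b_i/K_i) = 30.95 / 15652 = 0.001977 m/day.
Q = K_eq · A · (Δh/L) = 0.001977 × 1790 × (9.78/30.95) = 1.118 m³/day.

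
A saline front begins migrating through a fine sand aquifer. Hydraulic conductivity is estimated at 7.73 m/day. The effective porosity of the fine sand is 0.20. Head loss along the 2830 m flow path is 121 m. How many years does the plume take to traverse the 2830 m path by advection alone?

Hydraulic gradient i = Δh / L = 121 / 2830 = 0.04276.
Darcy flux q = K · i = 7.730 × 0.04276 = 0.3305 m/day.
Seepage velocity v = q / n_e = 0.3305 / 0.20 = 1.653 m/day.
Travel time t = L / v = 2830 / 1.653 = 1713 days = 4.689 years.

4.69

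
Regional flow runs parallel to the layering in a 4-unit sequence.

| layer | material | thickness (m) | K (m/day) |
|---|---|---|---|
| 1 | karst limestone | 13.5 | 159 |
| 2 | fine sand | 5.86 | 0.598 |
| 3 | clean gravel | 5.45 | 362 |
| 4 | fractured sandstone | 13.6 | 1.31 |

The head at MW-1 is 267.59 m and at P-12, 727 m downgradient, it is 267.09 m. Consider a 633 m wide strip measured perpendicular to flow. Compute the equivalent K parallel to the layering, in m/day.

108

Flow is parallel to layering, so each bed carries its own Darcy discharge and the transmissivities add.
Σ(K_i·b_i) = 159×13.5 + 0.598×5.86 + 362×5.45 + 1.31×13.6 = 4141 m²/day.
Total thickness b = 38.41 m, so K_eq = Σ(K_i·b_i)/b = 107.8 m/day.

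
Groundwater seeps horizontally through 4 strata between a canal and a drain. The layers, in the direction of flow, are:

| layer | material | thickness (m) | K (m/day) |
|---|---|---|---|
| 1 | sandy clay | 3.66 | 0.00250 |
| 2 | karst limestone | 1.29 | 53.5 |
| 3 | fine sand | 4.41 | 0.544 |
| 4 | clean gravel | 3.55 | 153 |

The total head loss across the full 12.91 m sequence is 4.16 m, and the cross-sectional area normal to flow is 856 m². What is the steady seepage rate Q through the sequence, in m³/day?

2.42

Flow is perpendicular to layering, so the layers act in series and the equivalent K is the thickness-weighted harmonic mean.
Total thickness L = 3.66 + 1.29 + 4.41 + 3.55 = 12.91 m.
Σ(b_i/K_i) = 3.66/0.00250 + 1.29/53.5 + 4.41/0.544 + 3.55/153 = 1472 d.
K_eq = L / Σ(b_i/K_i) = 12.91 / 1472 = 0.008769 m/day.
Q = K_eq · A · (Δh/L) = 0.008769 × 856 × (4.16/12.91) = 2.419 m³/day.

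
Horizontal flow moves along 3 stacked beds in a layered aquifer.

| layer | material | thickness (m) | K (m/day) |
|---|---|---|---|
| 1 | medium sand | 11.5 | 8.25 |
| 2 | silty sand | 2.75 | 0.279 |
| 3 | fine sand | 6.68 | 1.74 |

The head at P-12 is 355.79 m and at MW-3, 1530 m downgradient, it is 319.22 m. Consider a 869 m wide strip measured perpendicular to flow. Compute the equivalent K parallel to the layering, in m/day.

5.12

Flow is parallel to layering, so each bed carries its own Darcy discharge and the transmissivities add.
Σ(K_i·b_i) = 8.25×11.5 + 0.279×2.75 + 1.74×6.68 = 107.3 m²/day.
Total thickness b = 20.93 m, so K_eq = Σ(K_i·b_i)/b = 5.125 m/day.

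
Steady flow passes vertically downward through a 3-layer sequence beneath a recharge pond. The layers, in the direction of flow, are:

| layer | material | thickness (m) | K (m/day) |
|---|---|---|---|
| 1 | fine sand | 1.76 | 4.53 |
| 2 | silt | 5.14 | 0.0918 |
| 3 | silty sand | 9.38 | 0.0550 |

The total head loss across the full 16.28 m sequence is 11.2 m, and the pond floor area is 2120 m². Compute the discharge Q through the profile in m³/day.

105

Flow is perpendicular to layering, so the layers act in series and the equivalent K is the thickness-weighted harmonic mean.
Total thickness L = 1.76 + 5.14 + 9.38 = 16.28 m.
Σ(b_i/K_i) = 1.76/4.53 + 5.14/0.0918 + 9.38/0.0550 = 226.9 d.
K_eq = L / Σ(b_i/K_i) = 16.28 / 226.9 = 0.07174 m/day.
Q = K_eq · A · (Δh/L) = 0.07174 × 2120 × (11.2/16.28) = 104.6 m³/day.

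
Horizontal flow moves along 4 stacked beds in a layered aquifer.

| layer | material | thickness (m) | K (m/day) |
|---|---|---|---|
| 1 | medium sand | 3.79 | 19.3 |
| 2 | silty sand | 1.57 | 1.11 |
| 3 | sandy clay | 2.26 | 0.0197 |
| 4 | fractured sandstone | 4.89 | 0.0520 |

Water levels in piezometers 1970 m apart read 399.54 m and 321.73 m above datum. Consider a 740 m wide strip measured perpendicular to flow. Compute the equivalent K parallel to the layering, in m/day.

6.01

Flow is parallel to layering, so each bed carries its own Darcy discharge and the transmissivities add.
Σ(K_i·b_i) = 19.3×3.79 + 1.11×1.57 + 0.0197×2.26 + 0.0520×4.89 = 75.19 m²/day.
Total thickness b = 12.51 m, so K_eq = Σ(K_i·b_i)/b = 6.010 m/day.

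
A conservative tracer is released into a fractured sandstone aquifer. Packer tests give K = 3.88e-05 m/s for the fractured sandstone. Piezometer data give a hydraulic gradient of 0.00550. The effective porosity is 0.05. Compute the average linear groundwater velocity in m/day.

0.369

Convert K: 3.88e-05 m/s × 86400 = 3.352 m/day.
Hydraulic gradient i = 0.00550.
Darcy flux q = K · i = 3.352 × 0.005500 = 0.01844 m/day.
Seepage velocity v = q / n_e = 0.01844 / 0.05 = 0.3688 m/day.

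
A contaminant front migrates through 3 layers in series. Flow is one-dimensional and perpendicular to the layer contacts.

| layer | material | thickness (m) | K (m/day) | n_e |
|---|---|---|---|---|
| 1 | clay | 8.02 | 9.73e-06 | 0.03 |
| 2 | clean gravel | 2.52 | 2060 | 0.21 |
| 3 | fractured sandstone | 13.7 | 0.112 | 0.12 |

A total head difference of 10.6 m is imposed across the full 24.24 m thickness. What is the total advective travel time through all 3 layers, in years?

With flow normal to the layers, continuity requires the same specific discharge q through every layer.
Σ(b_i/K_i) = 8.02/9.73e-06 + 2.52/2060 + 13.7/0.112 = 8.244e+05 d.
q = Δh / Σ(b_i/K_i) = 10.6 / 8.244e+05 = 1.286e-05 m/day.
In each layer the seepage velocity is v_i = q/n_i, so the layer transit time is t_i = b_i·n_i / q:
  layer 1 (clay): t_1 = 8.02 × 0.03 / 1.286e-05 = 18712 d
  layer 2 (clean gravel): t_2 = 2.52 × 0.21 / 1.286e-05 = 41157 d
  layer 3 (fractured sandstone): t_3 = 13.7 × 0.12 / 1.286e-05 = 1.279e+05 d
Total t = Σ t_i = 1.877e+05 days = 514.0 years.

514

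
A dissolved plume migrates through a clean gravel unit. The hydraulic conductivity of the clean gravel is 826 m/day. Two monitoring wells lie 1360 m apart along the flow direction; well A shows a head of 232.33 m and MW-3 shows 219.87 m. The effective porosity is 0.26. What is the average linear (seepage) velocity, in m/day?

29.1

Hydraulic gradient i = (232.33 − 219.87) / 1360 = 12.46 / 1360 = 0.009162.
Darcy flux q = K · i = 826.0 × 0.009162 = 7.568 m/day.
Seepage velocity v = q / n_e = 7.568 / 0.26 = 29.11 m/day.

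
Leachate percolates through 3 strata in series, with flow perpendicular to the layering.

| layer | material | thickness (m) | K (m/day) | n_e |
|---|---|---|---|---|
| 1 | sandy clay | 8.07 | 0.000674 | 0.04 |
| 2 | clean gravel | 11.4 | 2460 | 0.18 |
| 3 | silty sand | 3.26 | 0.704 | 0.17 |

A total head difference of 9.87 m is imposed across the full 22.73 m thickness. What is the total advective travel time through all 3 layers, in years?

With flow normal to the layers, continuity requires the same specific discharge q through every layer.
Σ(b_i/K_i) = 8.07/0.000674 + 11.4/2460 + 3.26/0.704 = 11978 d.
q = Δh / Σ(b_i/K_i) = 9.87 / 11978 = 0.0008240 m/day.
In each layer the seepage velocity is v_i = q/n_i, so the layer transit time is t_i = b_i·n_i / q:
  layer 1 (sandy clay): t_1 = 8.07 × 0.04 / 0.0008240 = 391.7 d
  layer 2 (clean gravel): t_2 = 11.4 × 0.18 / 0.0008240 = 2490 d
  layer 3 (silty sand): t_3 = 3.26 × 0.17 / 0.0008240 = 672.6 d
Total t = Σ t_i = 3555 days = 9.732 years.

9.73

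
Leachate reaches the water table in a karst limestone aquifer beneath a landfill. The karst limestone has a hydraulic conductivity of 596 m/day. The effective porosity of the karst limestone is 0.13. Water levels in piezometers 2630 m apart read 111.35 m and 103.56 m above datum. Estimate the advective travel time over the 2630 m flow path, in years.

Hydraulic gradient i = (111.35 − 103.56) / 2630 = 7.79 / 2630 = 0.002962.
Darcy flux q = K · i = 596.0 × 0.002962 = 1.765 m/day.
Seepage velocity v = q / n_e = 1.765 / 0.13 = 13.58 m/day.
Travel time t = L / v = 2630 / 13.58 = 193.7 days = 0.5303 years.

0.530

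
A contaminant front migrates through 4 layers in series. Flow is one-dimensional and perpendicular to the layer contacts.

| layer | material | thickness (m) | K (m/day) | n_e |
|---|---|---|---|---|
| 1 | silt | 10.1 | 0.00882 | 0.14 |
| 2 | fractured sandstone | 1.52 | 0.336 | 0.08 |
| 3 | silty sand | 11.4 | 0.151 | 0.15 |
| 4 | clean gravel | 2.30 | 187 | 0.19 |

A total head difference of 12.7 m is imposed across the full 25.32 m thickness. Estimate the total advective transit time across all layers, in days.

With flow normal to the layers, continuity requires the same specific discharge q through every layer.
Σ(b_i/K_i) = 10.1/0.00882 + 1.52/0.336 + 11.4/0.151 + 2.30/187 = 1225 d.
q = Δh / Σ(b_i/K_i) = 12.7 / 1225 = 0.01037 m/day.
In each layer the seepage velocity is v_i = q/n_i, so the layer transit time is t_i = b_i·n_i / q:
  layer 1 (silt): t_1 = 10.1 × 0.14 / 0.01037 = 136.4 d
  layer 2 (fractured sandstone): t_2 = 1.52 × 0.08 / 0.01037 = 11.73 d
  layer 3 (silty sand): t_3 = 11.4 × 0.15 / 0.01037 = 165.0 d
  layer 4 (clean gravel): t_4 = 2.30 × 0.19 / 0.01037 = 42.16 d
Total t = Σ t_i = 355.3 days.

355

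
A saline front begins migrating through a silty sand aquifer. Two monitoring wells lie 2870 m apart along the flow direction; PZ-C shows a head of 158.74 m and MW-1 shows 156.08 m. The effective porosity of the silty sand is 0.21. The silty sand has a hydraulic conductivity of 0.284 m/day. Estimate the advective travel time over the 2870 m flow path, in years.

6270

Hydraulic gradient i = (158.74 − 156.08) / 2870 = 2.66 / 2870 = 0.0009268.
Darcy flux q = K · i = 0.2840 × 0.0009268 = 0.0002632 m/day.
Seepage velocity v = q / n_e = 0.0002632 / 0.21 = 0.001253 m/day.
Travel time t = L / v = 2870 / 0.001253 = 2.290e+06 days = 6269 years.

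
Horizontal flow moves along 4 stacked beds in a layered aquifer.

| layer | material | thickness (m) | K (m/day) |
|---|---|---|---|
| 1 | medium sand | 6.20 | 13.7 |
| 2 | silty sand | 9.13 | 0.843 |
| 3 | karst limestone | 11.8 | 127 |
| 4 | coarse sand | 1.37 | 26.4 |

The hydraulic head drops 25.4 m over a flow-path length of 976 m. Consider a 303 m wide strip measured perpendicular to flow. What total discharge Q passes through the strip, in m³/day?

Flow is parallel to layering, so each bed carries its own Darcy discharge and the transmissivities add.
Σ(K_i·b_i) = 13.7×6.20 + 0.843×9.13 + 127×11.8 + 26.4×1.37 = 1627 m²/day.
Hydraulic gradient i = Δh / L = 25.4 / 976 = 0.02602.
Q = Σ(K_i·b_i) · W · i = 1627 × 303 × 0.02602 = 12833 m³/day.

12800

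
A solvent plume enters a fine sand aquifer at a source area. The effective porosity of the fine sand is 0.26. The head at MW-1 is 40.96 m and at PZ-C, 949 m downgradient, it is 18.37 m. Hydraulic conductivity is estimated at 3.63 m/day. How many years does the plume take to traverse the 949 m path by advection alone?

7.82

Hydraulic gradient i = (40.96 − 18.37) / 949 = 22.59 / 949 = 0.02380.
Darcy flux q = K · i = 3.630 × 0.02380 = 0.08641 m/day.
Seepage velocity v = q / n_e = 0.08641 / 0.26 = 0.3323 m/day.
Travel time t = L / v = 949 / 0.3323 = 2856 days = 7.818 years.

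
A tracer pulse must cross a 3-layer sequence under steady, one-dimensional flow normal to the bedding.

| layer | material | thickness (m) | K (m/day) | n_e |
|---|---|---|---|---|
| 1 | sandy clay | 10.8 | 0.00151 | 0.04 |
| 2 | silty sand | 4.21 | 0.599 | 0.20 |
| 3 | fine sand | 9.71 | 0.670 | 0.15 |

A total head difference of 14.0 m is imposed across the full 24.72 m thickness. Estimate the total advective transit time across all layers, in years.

3.83

With flow normal to the layers, continuity requires the same specific discharge q through every layer.
Σ(b_i/K_i) = 10.8/0.00151 + 4.21/0.599 + 9.71/0.670 = 7174 d.
q = Δh / Σ(b_i/K_i) = 14.0 / 7174 = 0.001952 m/day.
In each layer the seepage velocity is v_i = q/n_i, so the layer transit time is t_i = b_i·n_i / q:
  layer 1 (sandy clay): t_1 = 10.8 × 0.04 / 0.001952 = 221.4 d
  layer 2 (silty sand): t_2 = 4.21 × 0.20 / 0.001952 = 431.5 d
  layer 3 (fine sand): t_3 = 9.71 × 0.15 / 0.001952 = 746.3 d
Total t = Σ t_i = 1399 days = 3.831 years.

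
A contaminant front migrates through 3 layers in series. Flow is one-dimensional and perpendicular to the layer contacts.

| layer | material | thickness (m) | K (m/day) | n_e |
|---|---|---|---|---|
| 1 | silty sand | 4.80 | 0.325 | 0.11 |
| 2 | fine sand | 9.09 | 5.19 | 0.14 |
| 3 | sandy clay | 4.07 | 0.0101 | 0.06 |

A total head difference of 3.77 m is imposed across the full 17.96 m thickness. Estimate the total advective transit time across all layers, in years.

With flow normal to the layers, continuity requires the same specific discharge q through every layer.
Σ(b_i/K_i) = 4.80/0.325 + 9.09/5.19 + 4.07/0.0101 = 419.5 d.
q = Δh / Σ(b_i/K_i) = 3.77 / 419.5 = 0.008987 m/day.
In each layer the seepage velocity is v_i = q/n_i, so the layer transit time is t_i = b_i·n_i / q:
  layer 1 (silty sand): t_1 = 4.80 × 0.11 / 0.008987 = 58.75 d
  layer 2 (fine sand): t_2 = 9.09 × 0.14 / 0.008987 = 141.6 d
  layer 3 (sandy clay): t_3 = 4.07 × 0.06 / 0.008987 = 27.17 d
Total t = Σ t_i = 227.5 days = 0.6229 years.

0.623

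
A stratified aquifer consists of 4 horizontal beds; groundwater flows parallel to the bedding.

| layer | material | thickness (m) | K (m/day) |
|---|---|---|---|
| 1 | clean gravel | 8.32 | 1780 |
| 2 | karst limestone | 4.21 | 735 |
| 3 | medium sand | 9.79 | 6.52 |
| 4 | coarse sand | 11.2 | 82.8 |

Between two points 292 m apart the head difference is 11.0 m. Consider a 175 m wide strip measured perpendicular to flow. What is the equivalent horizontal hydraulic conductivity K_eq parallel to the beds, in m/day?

564

Flow is parallel to layering, so each bed carries its own Darcy discharge and the transmissivities add.
Σ(K_i·b_i) = 1780×8.32 + 735×4.21 + 6.52×9.79 + 82.8×11.2 = 18895 m²/day.
Total thickness b = 33.52 m, so K_eq = Σ(K_i·b_i)/b = 563.7 m/day.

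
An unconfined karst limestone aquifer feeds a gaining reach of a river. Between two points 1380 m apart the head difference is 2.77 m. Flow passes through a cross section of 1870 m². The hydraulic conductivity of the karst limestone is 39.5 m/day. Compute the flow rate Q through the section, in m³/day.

148

Hydraulic gradient i = Δh / L = 2.77 / 1380 = 0.002007.
Darcy's law: Q = K · A · i = 39.50 × 1870 × 0.002007 = 148.3 m³/day.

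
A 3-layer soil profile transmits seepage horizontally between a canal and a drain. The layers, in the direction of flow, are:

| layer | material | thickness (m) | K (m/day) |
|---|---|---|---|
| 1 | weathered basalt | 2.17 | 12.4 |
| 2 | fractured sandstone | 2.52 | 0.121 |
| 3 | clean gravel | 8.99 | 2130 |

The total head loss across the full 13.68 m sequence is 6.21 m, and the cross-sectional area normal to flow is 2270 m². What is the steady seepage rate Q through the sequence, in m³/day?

Flow is perpendicular to layering, so the layers act in series and the equivalent K is the thickness-weighted harmonic mean.
Total thickness L = 2.17 + 2.52 + 8.99 = 13.68 m.
Σ(b_i/K_i) = 2.17/12.4 + 2.52/0.121 + 8.99/2130 = 21.01 d.
K_eq = L / Σ(b_i/K_i) = 13.68 / 21.01 = 0.6513 m/day.
Q = K_eq · A · (Δh/L) = 0.6513 × 2270 × (6.21/13.68) = 671.1 m³/day.

671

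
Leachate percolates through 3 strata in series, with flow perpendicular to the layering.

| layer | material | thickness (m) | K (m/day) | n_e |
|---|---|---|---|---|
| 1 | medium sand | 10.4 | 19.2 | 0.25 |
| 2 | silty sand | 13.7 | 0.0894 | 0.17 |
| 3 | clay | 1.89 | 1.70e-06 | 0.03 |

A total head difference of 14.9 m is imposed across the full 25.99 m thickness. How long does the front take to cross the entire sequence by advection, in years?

With flow normal to the layers, continuity requires the same specific discharge q through every layer.
Σ(b_i/K_i) = 10.4/19.2 + 13.7/0.0894 + 1.89/1.70e-06 = 1.112e+06 d.
q = Δh / Σ(b_i/K_i) = 14.9 / 1.112e+06 = 1.340e-05 m/day.
In each layer the seepage velocity is v_i = q/n_i, so the layer transit time is t_i = b_i·n_i / q:
  layer 1 (medium sand): t_1 = 10.4 × 0.25 / 1.340e-05 = 1.940e+05 d
  layer 2 (silty sand): t_2 = 13.7 × 0.17 / 1.340e-05 = 1.738e+05 d
  layer 3 (clay): t_3 = 1.89 × 0.03 / 1.340e-05 = 4231 d
Total t = Σ t_i = 3.721e+05 days = 1019 years.

1020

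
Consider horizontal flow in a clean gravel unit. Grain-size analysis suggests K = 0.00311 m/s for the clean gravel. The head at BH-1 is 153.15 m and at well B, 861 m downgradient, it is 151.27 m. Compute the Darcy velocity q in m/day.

0.587

Convert K: 0.00311 m/s × 86400 = 268.7 m/day.
Hydraulic gradient i = (153.15 − 151.27) / 861 = 1.88 / 861 = 0.002184.
Specific discharge q = K · i = 268.7 × 0.002184 = 0.5867 m/day.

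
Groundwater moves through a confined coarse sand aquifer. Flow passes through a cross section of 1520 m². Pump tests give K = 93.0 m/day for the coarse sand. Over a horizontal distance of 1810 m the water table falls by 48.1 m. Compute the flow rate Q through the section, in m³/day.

3760

Hydraulic gradient i = Δh / L = 48.1 / 1810 = 0.02657.
Darcy's law: Q = K · A · i = 93.00 × 1520 × 0.02657 = 3757 m³/day.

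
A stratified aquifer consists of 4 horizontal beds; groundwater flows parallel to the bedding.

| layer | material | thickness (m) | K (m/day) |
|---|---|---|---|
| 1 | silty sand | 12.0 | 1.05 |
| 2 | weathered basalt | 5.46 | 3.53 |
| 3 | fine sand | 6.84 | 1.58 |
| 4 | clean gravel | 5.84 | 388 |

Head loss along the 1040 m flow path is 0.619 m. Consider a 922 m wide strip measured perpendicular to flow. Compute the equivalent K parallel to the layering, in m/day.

76.6

Flow is parallel to layering, so each bed carries its own Darcy discharge and the transmissivities add.
Σ(K_i·b_i) = 1.05×12.0 + 3.53×5.46 + 1.58×6.84 + 388×5.84 = 2309 m²/day.
Total thickness b = 30.14 m, so K_eq = Σ(K_i·b_i)/b = 76.60 m/day.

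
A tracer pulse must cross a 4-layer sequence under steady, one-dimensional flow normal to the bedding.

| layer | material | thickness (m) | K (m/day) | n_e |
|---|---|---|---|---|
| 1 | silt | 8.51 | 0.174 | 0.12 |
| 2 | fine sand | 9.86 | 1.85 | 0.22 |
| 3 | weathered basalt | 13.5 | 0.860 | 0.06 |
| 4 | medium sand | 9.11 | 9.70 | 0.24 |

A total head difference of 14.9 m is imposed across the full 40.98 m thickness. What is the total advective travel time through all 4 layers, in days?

29.4

With flow normal to the layers, continuity requires the same specific discharge q through every layer.
Σ(b_i/K_i) = 8.51/0.174 + 9.86/1.85 + 13.5/0.860 + 9.11/9.70 = 70.87 d.
q = Δh / Σ(b_i/K_i) = 14.9 / 70.87 = 0.2102 m/day.
In each layer the seepage velocity is v_i = q/n_i, so the layer transit time is t_i = b_i·n_i / q:
  layer 1 (silt): t_1 = 8.51 × 0.12 / 0.2102 = 4.858 d
  layer 2 (fine sand): t_2 = 9.86 × 0.22 / 0.2102 = 10.32 d
  layer 3 (weathered basalt): t_3 = 13.5 × 0.06 / 0.2102 = 3.853 d
  layer 4 (medium sand): t_4 = 9.11 × 0.24 / 0.2102 = 10.40 d
Total t = Σ t_i = 29.43 days.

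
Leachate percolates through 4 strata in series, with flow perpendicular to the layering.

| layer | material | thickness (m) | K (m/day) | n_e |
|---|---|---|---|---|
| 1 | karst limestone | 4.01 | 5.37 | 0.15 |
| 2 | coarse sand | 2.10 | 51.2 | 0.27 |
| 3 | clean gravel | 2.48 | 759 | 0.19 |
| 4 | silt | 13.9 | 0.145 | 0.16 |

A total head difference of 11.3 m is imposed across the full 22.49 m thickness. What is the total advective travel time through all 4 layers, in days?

With flow normal to the layers, continuity requires the same specific discharge q through every layer.
Σ(b_i/K_i) = 4.01/5.37 + 2.10/51.2 + 2.48/759 + 13.9/0.145 = 96.65 d.
q = Δh / Σ(b_i/K_i) = 11.3 / 96.65 = 0.1169 m/day.
In each layer the seepage velocity is v_i = q/n_i, so the layer transit time is t_i = b_i·n_i / q:
  layer 1 (karst limestone): t_1 = 4.01 × 0.15 / 0.1169 = 5.145 d
  layer 2 (coarse sand): t_2 = 2.10 × 0.27 / 0.1169 = 4.850 d
  layer 3 (clean gravel): t_3 = 2.48 × 0.19 / 0.1169 = 4.030 d
  layer 4 (silt): t_4 = 13.9 × 0.16 / 0.1169 = 19.02 d
Total t = Σ t_i = 33.05 days.

33.0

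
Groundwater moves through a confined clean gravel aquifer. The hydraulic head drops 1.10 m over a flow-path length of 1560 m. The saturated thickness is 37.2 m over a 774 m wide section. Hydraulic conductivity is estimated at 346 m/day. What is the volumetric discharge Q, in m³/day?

7020

Cross-sectional area A = 774 × 37.2 = 28793 m².
Hydraulic gradient i = Δh / L = 1.10 / 1560 = 0.0007051.
Darcy's law: Q = K · A · i = 346.0 × 28793 × 0.0007051 = 7025 m³/day.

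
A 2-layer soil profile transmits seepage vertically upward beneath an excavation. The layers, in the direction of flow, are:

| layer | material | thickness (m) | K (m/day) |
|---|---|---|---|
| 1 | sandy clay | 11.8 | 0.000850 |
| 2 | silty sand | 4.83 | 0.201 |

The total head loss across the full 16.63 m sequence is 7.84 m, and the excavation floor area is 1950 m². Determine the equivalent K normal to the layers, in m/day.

0.00120

Flow is perpendicular to layering, so the layers act in series and the equivalent K is the thickness-weighted harmonic mean.
Total thickness L = 11.8 + 4.83 = 16.63 m.
Σ(b_i/K_i) = 11.8/0.000850 + 4.83/0.201 = 13906 d.
K_eq = L / Σ(b_i/K_i) = 16.63 / 13906 = 0.001196 m/day.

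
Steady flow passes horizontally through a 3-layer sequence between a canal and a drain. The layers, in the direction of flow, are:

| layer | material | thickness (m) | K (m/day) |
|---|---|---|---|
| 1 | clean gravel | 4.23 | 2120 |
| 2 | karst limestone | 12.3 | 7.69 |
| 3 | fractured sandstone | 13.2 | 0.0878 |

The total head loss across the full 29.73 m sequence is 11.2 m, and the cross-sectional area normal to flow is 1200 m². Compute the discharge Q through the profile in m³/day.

88.5

Flow is perpendicular to layering, so the layers act in series and the equivalent K is the thickness-weighted harmonic mean.
Total thickness L = 4.23 + 12.3 + 13.2 = 29.73 m.
Σ(b_i/K_i) = 4.23/2120 + 12.3/7.69 + 13.2/0.0878 = 151.9 d.
K_eq = L / Σ(b_i/K_i) = 29.73 / 151.9 = 0.1957 m/day.
Q = K_eq · A · (Δh/L) = 0.1957 × 1200 × (11.2/29.73) = 88.45 m³/day.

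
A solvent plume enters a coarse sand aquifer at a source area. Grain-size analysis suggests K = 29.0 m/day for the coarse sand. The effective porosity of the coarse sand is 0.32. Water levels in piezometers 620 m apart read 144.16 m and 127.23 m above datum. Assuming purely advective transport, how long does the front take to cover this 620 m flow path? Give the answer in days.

251

Hydraulic gradient i = (144.16 − 127.23) / 620 = 16.93 / 620 = 0.02731.
Darcy flux q = K · i = 29.00 × 0.02731 = 0.7919 m/day.
Seepage velocity v = q / n_e = 0.7919 / 0.32 = 2.475 m/day.
Travel time t = L / v = 620 / 2.475 = 250.5 days.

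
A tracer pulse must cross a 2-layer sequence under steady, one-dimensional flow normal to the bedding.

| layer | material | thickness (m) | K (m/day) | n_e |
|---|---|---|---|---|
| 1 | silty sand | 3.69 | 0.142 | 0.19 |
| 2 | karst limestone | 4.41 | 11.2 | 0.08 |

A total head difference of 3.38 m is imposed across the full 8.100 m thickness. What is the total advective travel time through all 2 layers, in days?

8.23

With flow normal to the layers, continuity requires the same specific discharge q through every layer.
Σ(b_i/K_i) = 3.69/0.142 + 4.41/11.2 = 26.38 d.
q = Δh / Σ(b_i/K_i) = 3.38 / 26.38 = 0.1281 m/day.
In each layer the seepage velocity is v_i = q/n_i, so the layer transit time is t_i = b_i·n_i / q:
  layer 1 (silty sand): t_1 = 3.69 × 0.19 / 0.1281 = 5.472 d
  layer 2 (karst limestone): t_2 = 4.41 × 0.08 / 0.1281 = 2.753 d
Total t = Σ t_i = 8.225 days.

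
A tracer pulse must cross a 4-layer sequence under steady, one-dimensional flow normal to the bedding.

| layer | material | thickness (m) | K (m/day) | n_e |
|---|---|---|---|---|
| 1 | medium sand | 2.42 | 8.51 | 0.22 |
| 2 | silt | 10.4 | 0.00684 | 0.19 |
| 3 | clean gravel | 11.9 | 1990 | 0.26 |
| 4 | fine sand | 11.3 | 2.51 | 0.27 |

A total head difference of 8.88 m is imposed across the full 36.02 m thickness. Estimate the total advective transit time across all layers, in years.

With flow normal to the layers, continuity requires the same specific discharge q through every layer.
Σ(b_i/K_i) = 2.42/8.51 + 10.4/0.00684 + 11.9/1990 + 11.3/2.51 = 1525 d.
q = Δh / Σ(b_i/K_i) = 8.88 / 1525 = 0.005822 m/day.
In each layer the seepage velocity is v_i = q/n_i, so the layer transit time is t_i = b_i·n_i / q:
  layer 1 (medium sand): t_1 = 2.42 × 0.22 / 0.005822 = 91.45 d
  layer 2 (silt): t_2 = 10.4 × 0.19 / 0.005822 = 339.4 d
  layer 3 (clean gravel): t_3 = 11.9 × 0.26 / 0.005822 = 531.4 d
  layer 4 (fine sand): t_4 = 11.3 × 0.27 / 0.005822 = 524.1 d
Total t = Σ t_i = 1486 days = 4.069 years.

4.07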